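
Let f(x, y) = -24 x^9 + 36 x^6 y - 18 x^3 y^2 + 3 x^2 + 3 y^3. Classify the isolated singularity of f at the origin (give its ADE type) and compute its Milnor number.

The Hessian of f at 0 has rank 1. Corank 1: A-series; mu = 2 gives A_2.

Type A_{2}, Milnor number mu = 2.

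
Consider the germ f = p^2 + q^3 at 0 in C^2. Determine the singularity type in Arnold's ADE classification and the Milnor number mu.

The Hessian of f at 0 is [[2, 0], [0, 0]] with rank 1, so corank 1. A Groebner basis of the Jacobian ideal J(f) in C{p,q} is {q^2, p}; counting standard monomials gives mu = 2. Corank 1: A-series; mu = 2 gives A_2.

Type A_{2}, Milnor number mu = 2.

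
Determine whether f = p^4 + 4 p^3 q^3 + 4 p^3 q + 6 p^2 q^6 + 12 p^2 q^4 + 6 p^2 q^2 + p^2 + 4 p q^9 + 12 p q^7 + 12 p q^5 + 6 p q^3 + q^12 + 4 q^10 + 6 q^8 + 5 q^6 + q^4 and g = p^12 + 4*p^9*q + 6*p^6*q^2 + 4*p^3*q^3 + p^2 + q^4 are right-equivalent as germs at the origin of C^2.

Yes.

The Hessian of f at 0 has rank 1. Corank 1: A-series; mu = 3 gives A_3. The Hessian of g at 0 has rank 1. Corank 1: A-series; mu = 3 gives A_3. Both have type A_3, hence right-equivalent.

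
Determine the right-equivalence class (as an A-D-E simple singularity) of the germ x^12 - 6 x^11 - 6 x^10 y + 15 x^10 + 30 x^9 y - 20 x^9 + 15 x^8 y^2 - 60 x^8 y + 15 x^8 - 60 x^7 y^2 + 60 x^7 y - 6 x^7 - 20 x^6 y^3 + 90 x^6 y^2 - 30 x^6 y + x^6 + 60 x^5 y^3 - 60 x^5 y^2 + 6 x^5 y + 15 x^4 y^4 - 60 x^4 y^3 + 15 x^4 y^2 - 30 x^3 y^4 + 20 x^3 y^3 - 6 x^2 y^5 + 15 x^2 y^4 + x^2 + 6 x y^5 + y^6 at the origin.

A_5

The Hessian of f at 0 has rank 1. Corank 1: A-series; mu = 5 gives A_5.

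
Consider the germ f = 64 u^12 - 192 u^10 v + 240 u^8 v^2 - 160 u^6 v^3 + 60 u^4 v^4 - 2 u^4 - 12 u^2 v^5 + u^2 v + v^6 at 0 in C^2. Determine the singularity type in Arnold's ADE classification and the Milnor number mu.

Type D_7, Milnor number mu = 7.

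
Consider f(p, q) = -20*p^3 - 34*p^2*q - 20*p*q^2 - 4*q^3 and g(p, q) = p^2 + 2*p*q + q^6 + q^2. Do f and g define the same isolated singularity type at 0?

The Hessian of f at 0 is [[0, 0], [0, 0]] with rank 0, so corank 2. A Groebner basis of the Jacobian ideal J(f) in C{p,q} is {q^3, p^2 - 2*q^2/11, p*q + 5*q^2/11}; counting standard monomials gives mu = 4. Corank 2; j^3 = -2*(2*p + q)*(5*p^2 + 6*p*q + 2*q^2) splits into three distinct lines over C (the quadratic factor has nonzero discriminant), so D_4. The Hessian of g at 0 is [[2, 2], [2, 2]] with rank 1, so corank 1. A Groebner basis of the Jacobian ideal J(g) in C{p,q} is {q^5, p + q}; counting standard monomials gives mu = 5. Corank 1: A-series; mu = 5 gives A_5. f is D_4 but g is A_5, hence not right-equivalent.

No.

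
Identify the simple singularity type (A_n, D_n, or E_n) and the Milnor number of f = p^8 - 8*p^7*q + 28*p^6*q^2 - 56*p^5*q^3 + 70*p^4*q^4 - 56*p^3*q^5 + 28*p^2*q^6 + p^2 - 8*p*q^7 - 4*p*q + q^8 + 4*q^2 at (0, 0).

Type A7, Milnor number mu = 7.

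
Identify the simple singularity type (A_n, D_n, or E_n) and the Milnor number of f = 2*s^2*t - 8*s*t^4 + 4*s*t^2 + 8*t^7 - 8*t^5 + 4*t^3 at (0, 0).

Type D_4, Milnor number mu = 4.

The Hessian of f at 0 has rank 0. Corank 2; j^3 = 2*t*(s^2 + 2*s*t + 2*t^2) splits into three distinct lines over C (the quadratic factor has nonzero discriminant), so D_4.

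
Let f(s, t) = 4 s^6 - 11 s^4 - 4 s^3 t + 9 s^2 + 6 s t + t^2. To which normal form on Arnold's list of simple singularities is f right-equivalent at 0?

A3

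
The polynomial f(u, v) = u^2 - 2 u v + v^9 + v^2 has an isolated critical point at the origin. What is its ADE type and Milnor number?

Type A_{8}, Milnor number mu = 8.

The Hessian of f at 0 has rank 1. Corank 1: A-series; mu = 8 gives A_8.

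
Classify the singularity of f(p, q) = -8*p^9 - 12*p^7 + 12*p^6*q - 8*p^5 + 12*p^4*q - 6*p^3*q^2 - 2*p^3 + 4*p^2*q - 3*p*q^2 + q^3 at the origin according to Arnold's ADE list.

D4

The Hessian of f at 0 is [[0, 0], [0, 0]] with rank 0, so corank 2. A Groebner basis of the Jacobian ideal J(f) in C{p,q} is {q^3, p^2 - 3*q^2/2, p*q - 3*q^2/2}; counting standard monomials gives mu = 4. Corank 2; j^3 = -(p - q)*(2*p^2 - 2*p*q + q^2) splits into three distinct lines over C (the quadratic factor has nonzero discriminant), so D_4.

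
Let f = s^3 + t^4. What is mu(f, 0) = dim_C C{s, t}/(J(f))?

The Hessian of f at 0 has rank 0. Corank 2; j^3 = s^3 is a perfect cube, so E-series; the 4-jet and mu = 6 give E_6.

6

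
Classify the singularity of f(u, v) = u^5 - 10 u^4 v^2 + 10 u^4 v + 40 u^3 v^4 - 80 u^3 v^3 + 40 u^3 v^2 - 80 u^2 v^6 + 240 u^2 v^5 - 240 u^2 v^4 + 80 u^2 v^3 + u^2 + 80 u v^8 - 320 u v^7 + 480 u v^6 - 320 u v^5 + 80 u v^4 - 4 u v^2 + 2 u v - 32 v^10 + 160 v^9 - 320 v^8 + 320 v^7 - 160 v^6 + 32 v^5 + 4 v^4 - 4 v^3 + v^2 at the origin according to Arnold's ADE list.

A_{4}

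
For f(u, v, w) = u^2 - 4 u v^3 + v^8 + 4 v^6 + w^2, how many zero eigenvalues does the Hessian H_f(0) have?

1

Hessian at 0 has rank 2.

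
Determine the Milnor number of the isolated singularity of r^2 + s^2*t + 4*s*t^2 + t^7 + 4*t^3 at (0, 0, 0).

The Hessian of f at 0 has rank 1. Corank 2; j^3 = t*(s + 2*t)^2 has shape L^2 M (L != M), so D-series; mu = 8 gives D_8.

8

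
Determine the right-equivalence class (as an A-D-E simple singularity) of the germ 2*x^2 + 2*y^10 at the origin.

A_{9}

The Hessian of f at 0 is [[4, 0], [0, 0]] with rank 1, so corank 1. A Groebner basis of the Jacobian ideal J(f) in C{x,y} is {y^9, x}; counting standard monomials gives mu = 9. Corank 1: A-series; mu = 9 gives A_9.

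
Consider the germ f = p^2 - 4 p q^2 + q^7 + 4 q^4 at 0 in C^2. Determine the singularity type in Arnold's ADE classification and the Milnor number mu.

Type A_6, Milnor number mu = 6.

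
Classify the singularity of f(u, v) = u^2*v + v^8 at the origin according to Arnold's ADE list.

D9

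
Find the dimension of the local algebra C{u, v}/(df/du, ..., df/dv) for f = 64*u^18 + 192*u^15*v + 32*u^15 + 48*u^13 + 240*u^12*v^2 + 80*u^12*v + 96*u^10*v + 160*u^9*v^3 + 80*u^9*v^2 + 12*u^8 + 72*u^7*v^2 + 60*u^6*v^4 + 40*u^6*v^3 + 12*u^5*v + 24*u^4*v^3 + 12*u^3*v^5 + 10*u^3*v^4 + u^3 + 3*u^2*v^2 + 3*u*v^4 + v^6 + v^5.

The Hessian of f at 0 has rank 0. Corank 2; j^3 = u^3 is a perfect cube, so E-series; the 5-jet and mu = 8 give E_8.

8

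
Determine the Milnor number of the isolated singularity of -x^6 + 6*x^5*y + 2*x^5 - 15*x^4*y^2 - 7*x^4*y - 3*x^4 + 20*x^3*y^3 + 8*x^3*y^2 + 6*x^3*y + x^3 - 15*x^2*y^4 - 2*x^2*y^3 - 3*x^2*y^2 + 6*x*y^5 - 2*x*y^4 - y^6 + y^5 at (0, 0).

The Hessian of f at 0 has rank 0. Corank 2; j^3 = x^3 is a perfect cube, so E-series; the 5-jet and mu = 8 give E_8.

8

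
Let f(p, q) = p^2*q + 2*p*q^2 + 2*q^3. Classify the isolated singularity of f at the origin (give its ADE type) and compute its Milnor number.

The Hessian of f at 0 is [[0, 0], [0, 0]] with rank 0, so corank 2. A Groebner basis of the Jacobian ideal J(f) in C{p,q} is {q^3, p^2 + 2*q^2, p*q + q^2}; counting standard monomials gives mu = 4. Corank 2; j^3 = q*(p^2 + 2*p*q + 2*q^2) splits into three distinct lines over C (the quadratic factor has nonzero discriminant), so D_4.

Type D_{4}, Milnor number mu = 4.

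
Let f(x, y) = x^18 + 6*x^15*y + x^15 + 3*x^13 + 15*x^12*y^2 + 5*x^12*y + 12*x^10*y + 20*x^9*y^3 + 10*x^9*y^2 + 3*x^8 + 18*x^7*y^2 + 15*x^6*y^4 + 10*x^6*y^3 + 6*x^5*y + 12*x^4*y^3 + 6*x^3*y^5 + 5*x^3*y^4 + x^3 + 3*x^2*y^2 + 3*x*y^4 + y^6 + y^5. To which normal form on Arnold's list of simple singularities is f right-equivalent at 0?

The Hessian of f at 0 has rank 0. Corank 2; j^3 = x^3 is a perfect cube, so E-series; the 5-jet and mu = 8 give E_8.

E_{8}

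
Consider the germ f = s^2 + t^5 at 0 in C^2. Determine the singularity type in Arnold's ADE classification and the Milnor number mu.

Type A4, Milnor number mu = 4.

The Hessian of f at 0 has rank 1. Corank 1: A-series; mu = 4 gives A_4.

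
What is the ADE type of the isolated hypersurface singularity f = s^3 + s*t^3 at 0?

E_{7}

The Hessian of f at 0 has rank 0. Corank 2; j^3 = s^3 is a perfect cube, so E-series; the 4-jet and mu = 7 give E_7.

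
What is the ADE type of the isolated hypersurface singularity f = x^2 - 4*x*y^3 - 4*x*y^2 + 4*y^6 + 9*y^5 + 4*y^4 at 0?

A_4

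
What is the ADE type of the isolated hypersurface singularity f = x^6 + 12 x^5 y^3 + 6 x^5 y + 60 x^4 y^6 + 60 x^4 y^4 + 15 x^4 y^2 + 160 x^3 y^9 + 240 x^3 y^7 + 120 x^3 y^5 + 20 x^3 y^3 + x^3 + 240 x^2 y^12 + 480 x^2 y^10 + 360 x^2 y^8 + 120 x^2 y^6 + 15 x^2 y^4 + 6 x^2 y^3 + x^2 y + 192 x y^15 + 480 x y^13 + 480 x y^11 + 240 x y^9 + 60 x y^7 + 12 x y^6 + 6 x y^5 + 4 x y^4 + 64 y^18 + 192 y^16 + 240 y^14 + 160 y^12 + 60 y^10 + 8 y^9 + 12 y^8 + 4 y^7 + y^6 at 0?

The Hessian of f at 0 has rank 0. Corank 2; j^3 = x^2*(x + y) has shape L^2 M (L != M), so D-series; mu = 7 gives D_7.

D_{7}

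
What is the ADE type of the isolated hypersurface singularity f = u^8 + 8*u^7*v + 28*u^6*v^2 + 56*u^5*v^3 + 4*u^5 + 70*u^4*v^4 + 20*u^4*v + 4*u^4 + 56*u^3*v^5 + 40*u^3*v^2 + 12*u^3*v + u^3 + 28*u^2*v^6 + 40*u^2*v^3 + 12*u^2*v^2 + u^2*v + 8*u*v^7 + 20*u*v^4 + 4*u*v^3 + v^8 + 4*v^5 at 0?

The Hessian of f at 0 has rank 0. Corank 2; j^3 = u^2*(u + v) has shape L^2 M (L != M), so D-series; mu = 9 gives D_9.

D_9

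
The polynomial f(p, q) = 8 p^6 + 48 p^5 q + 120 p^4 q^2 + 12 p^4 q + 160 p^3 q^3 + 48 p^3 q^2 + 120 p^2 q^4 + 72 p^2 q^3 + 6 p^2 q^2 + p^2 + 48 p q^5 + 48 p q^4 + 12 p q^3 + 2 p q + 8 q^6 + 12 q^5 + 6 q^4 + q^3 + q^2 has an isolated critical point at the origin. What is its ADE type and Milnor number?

The Hessian of f at 0 has rank 1. Corank 1: A-series; mu = 2 gives A_2.

Type A_2, Milnor number mu = 2.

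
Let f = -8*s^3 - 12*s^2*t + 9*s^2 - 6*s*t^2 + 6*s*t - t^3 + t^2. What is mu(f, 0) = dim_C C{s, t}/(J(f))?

2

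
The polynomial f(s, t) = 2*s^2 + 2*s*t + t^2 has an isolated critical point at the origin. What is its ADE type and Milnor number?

Type A1, Milnor number mu = 1.

The Hessian of f at 0 has rank 2. Corank 0: nondegenerate Morse point, so A_1.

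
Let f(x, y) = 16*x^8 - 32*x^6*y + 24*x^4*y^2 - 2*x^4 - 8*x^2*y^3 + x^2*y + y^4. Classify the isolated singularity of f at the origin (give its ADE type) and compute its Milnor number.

The Hessian of f at 0 has rank 0. Corank 2; j^3 = x^2*y has shape L^2 M (L != M), so D-series; mu = 5 gives D_5.

Type D5, Milnor number mu = 5.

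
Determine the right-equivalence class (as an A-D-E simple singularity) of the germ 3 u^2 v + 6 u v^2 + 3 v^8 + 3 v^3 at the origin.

The Hessian of f at 0 has rank 0. Corank 2; j^3 = 3*v*(u + v)^2 has shape L^2 M (L != M), so D-series; mu = 9 gives D_9.

D_9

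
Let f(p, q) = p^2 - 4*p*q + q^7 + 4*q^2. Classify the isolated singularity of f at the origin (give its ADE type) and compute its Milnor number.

The Hessian of f at 0 has rank 1. Corank 1: A-series; mu = 6 gives A_6.

Type A_6, Milnor number mu = 6.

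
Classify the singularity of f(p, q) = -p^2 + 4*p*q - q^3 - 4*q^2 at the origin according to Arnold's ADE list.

A_2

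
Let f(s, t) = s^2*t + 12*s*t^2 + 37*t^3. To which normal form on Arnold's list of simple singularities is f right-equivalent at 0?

D_{4}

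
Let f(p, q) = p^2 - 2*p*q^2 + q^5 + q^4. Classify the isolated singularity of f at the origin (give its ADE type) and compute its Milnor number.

The Hessian of f at 0 has rank 1. Corank 1: A-series; mu = 4 gives A_4.

Type A4, Milnor number mu = 4.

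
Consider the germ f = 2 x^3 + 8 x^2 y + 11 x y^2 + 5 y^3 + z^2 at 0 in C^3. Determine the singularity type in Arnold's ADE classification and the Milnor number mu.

Type D4, Milnor number mu = 4.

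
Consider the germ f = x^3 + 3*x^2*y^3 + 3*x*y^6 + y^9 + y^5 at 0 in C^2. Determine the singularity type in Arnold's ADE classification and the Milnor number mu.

The Hessian of f at 0 is [[0, 0], [0, 0]] with rank 0, so corank 2. A Groebner basis of the Jacobian ideal J(f) in C{x,y} is {x^2/2 + x*y^3, y^4, x^3, x^2*y}; counting standard monomials gives mu = 8. Corank 2; j^3 = x^3 is a perfect cube, so E-series; the 5-jet and mu = 8 give E_8.

Type E8, Milnor number mu = 8.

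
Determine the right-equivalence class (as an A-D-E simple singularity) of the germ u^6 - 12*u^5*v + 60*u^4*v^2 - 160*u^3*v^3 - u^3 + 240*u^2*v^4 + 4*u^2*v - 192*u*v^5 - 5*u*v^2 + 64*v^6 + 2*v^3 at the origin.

D_{7}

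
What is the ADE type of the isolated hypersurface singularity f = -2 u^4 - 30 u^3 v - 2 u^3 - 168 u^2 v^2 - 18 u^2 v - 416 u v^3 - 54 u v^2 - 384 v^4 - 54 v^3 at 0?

The Hessian of f at 0 has rank 0. Corank 2; j^3 = -2*(u + 3*v)^3 is a perfect cube, so E-series; the 4-jet and mu = 7 give E_7.

E_7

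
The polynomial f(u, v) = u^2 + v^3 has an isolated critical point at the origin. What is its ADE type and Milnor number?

Type A_2, Milnor number mu = 2.

The Hessian of f at 0 has rank 1. Corank 1: A-series; mu = 2 gives A_2.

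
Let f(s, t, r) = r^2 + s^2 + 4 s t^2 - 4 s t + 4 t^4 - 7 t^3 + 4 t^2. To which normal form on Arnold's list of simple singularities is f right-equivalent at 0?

A_{2}

The Hessian of f at 0 has rank 2. Corank 1: A-series; mu = 2 gives A_2.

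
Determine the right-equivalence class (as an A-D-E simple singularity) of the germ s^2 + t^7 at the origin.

The Hessian of f at 0 has rank 1. Corank 1: A-series; mu = 6 gives A_6.

A_6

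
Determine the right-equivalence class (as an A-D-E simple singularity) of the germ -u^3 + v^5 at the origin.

The Hessian of f at 0 is [[0, 0], [0, 0]] with rank 0, so corank 2. A Groebner basis of the Jacobian ideal J(f) in C{u,v} is {v^4, u^2}; counting standard monomials gives mu = 8. Corank 2; j^3 = -u^3 is a perfect cube, so E-series; the 5-jet and mu = 8 give E_8.

E8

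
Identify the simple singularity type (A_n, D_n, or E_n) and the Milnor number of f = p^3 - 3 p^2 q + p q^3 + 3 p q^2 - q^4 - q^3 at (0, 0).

Type E_7, Milnor number mu = 7.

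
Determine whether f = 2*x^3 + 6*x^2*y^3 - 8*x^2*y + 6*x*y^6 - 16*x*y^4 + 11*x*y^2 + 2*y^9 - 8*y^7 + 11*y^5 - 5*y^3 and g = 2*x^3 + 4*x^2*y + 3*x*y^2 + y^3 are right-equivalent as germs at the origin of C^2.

Yes.

The Hessian of f at 0 has rank 0. Corank 2; j^3 = (x - y)*(2*x^2 - 6*x*y + 5*y^2) splits into three distinct lines over C (the quadratic factor has nonzero discriminant), so D_4. The Hessian of g at 0 has rank 0. Corank 2; j^3 = (x + y)*(2*x^2 + 2*x*y + y^2) splits into three distinct lines over C (the quadratic factor has nonzero discriminant), so D_4. Both have type D_4, hence right-equivalent.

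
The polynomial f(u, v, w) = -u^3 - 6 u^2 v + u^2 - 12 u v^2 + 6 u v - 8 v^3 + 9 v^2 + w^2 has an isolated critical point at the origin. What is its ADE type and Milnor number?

The Hessian of f at 0 has rank 2. Corank 1: A-series; mu = 2 gives A_2.

Type A_{2}, Milnor number mu = 2.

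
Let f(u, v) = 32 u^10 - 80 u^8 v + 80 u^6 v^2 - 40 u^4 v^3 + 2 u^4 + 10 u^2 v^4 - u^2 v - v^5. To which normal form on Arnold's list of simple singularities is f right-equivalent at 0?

The Hessian of f at 0 has rank 0. Corank 2; j^3 = -u^2*v has shape L^2 M (L != M), so D-series; mu = 6 gives D_6.

D6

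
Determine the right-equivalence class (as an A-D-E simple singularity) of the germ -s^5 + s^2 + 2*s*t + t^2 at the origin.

A_4

The Hessian of f at 0 is [[2, 2], [2, 2]] with rank 1, so corank 1. A Groebner basis of the Jacobian ideal J(f) in C{s,t} is {t^4, s + t}; counting standard monomials gives mu = 4. Corank 1: A-series; mu = 4 gives A_4.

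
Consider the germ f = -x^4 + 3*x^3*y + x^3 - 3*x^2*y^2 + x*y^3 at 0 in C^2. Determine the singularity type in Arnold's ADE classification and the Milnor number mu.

Type E7, Milnor number mu = 7.

The Hessian of f at 0 is [[0, 0], [0, 0]] with rank 0, so corank 2. A Groebner basis of the Jacobian ideal J(f) in C{x,y} is {3*x^2 + y^4 + y^3, x^3, x^2*y - x^2 - y^3/3, -2*x^2 + x*y^2 - 2*y^3/3}; counting standard monomials gives mu = 7. Corank 2; j^3 = x^3 is a perfect cube, so E-series; the 4-jet and mu = 7 give E_7.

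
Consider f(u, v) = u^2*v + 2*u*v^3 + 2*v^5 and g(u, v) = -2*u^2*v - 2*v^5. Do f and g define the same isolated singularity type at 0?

Yes.

The Hessian of f at 0 is [[0, 0], [0, 0]] with rank 0, so corank 2. A Groebner basis of the Jacobian ideal J(f) in C{u,v} is {u^3, u^2*v, -u^2/4 + u*v^2, u*v + v^3}; counting standard monomials gives mu = 6. Corank 2; j^3 = u^2*v has shape L^2 M (L != M), so D-series; mu = 6 gives D_6. The Hessian of g at 0 is [[0, 0], [0, 0]] with rank 0, so corank 2. A Groebner basis of the Jacobian ideal J(g) in C{u,v} is {u^2/5 + v^4, u^3, u*v}; counting standard monomials gives mu = 6. Corank 2; j^3 = -2*u^2*v has shape L^2 M (L != M), so D-series; mu = 6 gives D_6. Both have type D_6, hence right-equivalent.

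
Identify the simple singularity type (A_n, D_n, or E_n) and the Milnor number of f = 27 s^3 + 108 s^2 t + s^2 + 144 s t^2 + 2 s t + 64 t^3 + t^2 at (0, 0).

Type A_{2}, Milnor number mu = 2.

The Hessian of f at 0 has rank 1. Corank 1: A-series; mu = 2 gives A_2.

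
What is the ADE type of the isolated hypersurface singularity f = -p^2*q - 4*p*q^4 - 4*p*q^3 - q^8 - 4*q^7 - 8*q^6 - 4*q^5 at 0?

D_9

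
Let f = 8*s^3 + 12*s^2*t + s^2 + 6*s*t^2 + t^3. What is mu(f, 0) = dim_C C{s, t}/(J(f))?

2

The Hessian of f at 0 has rank 1. Corank 1: A-series; mu = 2 gives A_2.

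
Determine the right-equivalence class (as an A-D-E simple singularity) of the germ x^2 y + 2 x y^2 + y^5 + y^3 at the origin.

The Hessian of f at 0 is [[0, 0], [0, 0]] with rank 0, so corank 2. A Groebner basis of the Jacobian ideal J(f) in C{x,y} is {x^2/5 + y^4 - y^2/5, x^3 + y^3, x*y + y^2}; counting standard monomials gives mu = 6. Corank 2; j^3 = y*(x + y)^2 has shape L^2 M (L != M), so D-series; mu = 6 gives D_6.

D_{6}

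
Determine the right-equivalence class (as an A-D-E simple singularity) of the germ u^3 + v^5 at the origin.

E_8

The Hessian of f at 0 has rank 0. Corank 2; j^3 = u^3 is a perfect cube, so E-series; the 5-jet and mu = 8 give E_8.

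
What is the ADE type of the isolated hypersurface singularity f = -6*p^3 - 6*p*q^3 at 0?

E7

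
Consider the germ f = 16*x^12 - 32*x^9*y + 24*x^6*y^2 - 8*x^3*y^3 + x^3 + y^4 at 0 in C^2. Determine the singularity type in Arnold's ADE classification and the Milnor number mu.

The Hessian of f at 0 has rank 0. Corank 2; j^3 = x^3 is a perfect cube, so E-series; the 4-jet and mu = 6 give E_6.

Type E6, Milnor number mu = 6.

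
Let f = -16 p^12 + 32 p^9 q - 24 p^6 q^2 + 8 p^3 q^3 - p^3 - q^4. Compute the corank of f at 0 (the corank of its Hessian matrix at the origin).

2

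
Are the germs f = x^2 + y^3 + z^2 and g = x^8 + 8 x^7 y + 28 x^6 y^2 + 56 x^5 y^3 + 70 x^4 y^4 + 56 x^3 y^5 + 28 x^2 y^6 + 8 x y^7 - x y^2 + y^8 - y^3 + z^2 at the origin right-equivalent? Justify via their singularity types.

No.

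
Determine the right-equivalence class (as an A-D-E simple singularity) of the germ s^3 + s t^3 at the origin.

The Hessian of f at 0 is [[0, 0], [0, 0]] with rank 0, so corank 2. A Groebner basis of the Jacobian ideal J(f) in C{s,t} is {s^3, s*t^2, 3*s^2 + t^3}; counting standard monomials gives mu = 7. Corank 2; j^3 = s^3 is a perfect cube, so E-series; the 4-jet and mu = 7 give E_7.

E7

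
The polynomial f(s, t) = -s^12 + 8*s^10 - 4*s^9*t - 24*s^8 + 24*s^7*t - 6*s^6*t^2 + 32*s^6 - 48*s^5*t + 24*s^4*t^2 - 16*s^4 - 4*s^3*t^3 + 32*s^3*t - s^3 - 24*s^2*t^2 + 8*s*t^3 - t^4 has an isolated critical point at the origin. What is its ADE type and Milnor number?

Type E_6, Milnor number mu = 6.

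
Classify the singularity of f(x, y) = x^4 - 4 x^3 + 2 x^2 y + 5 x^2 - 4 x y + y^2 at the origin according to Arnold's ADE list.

A_{1}

The Hessian of f at 0 is [[10, -4], [-4, 2]] with rank 2, so corank 0. A Groebner basis of the Jacobian ideal J(f) in C{x,y} is {x, y}; counting standard monomials gives mu = 1. Corank 0: nondegenerate Morse point, so A_1.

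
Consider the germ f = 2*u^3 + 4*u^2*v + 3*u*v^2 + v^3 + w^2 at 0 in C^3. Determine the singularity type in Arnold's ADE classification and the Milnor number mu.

Type D_4, Milnor number mu = 4.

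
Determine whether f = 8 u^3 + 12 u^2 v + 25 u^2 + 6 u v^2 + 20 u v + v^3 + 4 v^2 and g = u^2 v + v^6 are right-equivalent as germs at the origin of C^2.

No.

The Hessian of f at 0 has rank 1. Corank 1: A-series; mu = 2 gives A_2. The Hessian of g at 0 has rank 0. Corank 2; j^3 = u^2*v has shape L^2 M (L != M), so D-series; mu = 7 gives D_7. f is A_2 but g is D_7, hence not right-equivalent.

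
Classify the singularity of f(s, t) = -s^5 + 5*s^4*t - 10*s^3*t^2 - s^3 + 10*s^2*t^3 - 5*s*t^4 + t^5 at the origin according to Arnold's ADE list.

E8

The Hessian of f at 0 is [[0, 0], [0, 0]] with rank 0, so corank 2. A Groebner basis of the Jacobian ideal J(f) in C{s,t} is {t^5, s*t^3 - t^4/4, s^2}; counting standard monomials gives mu = 8. Corank 2; j^3 = -s^3 is a perfect cube, so E-series; the 5-jet and mu = 8 give E_8.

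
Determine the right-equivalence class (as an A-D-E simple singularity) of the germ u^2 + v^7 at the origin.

The Hessian of f at 0 has rank 1. Corank 1: A-series; mu = 6 gives A_6.

A6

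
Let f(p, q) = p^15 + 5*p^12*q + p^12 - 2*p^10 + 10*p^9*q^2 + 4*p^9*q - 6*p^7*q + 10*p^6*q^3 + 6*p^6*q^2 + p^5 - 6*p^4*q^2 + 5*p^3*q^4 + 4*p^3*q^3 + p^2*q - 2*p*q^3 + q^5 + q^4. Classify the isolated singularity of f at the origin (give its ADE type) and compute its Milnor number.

The Hessian of f at 0 has rank 0. Corank 2; j^3 = p^2*q has shape L^2 M (L != M), so D-series; mu = 5 gives D_5.

Type D_5, Milnor number mu = 5.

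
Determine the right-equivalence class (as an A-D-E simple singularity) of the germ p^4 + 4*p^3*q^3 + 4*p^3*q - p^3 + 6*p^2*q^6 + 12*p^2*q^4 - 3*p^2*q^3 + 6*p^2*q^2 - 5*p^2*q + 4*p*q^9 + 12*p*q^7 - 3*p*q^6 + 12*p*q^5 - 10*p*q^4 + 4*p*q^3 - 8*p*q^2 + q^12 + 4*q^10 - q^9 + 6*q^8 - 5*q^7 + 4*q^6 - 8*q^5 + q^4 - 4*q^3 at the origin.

The Hessian of f at 0 has rank 0. Corank 2; j^3 = -(p + q)*(p + 2*q)^2 has shape L^2 M (L != M), so D-series; mu = 5 gives D_5.

D5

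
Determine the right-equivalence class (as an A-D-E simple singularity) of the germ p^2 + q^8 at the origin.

A_7

The Hessian of f at 0 has rank 1. Corank 1: A-series; mu = 7 gives A_7.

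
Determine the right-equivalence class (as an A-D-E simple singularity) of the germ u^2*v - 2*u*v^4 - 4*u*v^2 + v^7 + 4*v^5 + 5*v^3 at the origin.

The Hessian of f at 0 is [[0, 0], [0, 0]] with rank 0, so corank 2. A Groebner basis of the Jacobian ideal J(f) in C{u,v} is {v^3, u^2 - v^2, u*v - 2*v^2}; counting standard monomials gives mu = 4. Corank 2; j^3 = v*(u^2 - 4*u*v + 5*v^2) splits into three distinct lines over C (the quadratic factor has nonzero discriminant), so D_4.

D4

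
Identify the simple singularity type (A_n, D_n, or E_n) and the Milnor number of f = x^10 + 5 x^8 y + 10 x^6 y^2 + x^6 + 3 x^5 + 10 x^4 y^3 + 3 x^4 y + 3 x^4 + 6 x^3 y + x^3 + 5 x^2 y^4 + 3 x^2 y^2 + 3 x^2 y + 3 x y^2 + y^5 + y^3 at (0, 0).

Type E8, Milnor number mu = 8.

The Hessian of f at 0 is [[0, 0], [0, 0]] with rank 0, so corank 2. A Groebner basis of the Jacobian ideal J(f) in C{x,y} is {x^2/4 + x*y^3 + x*y^2/2 + x*y/2 + y^3/2 + y^2/4, y^4, x^3 + 3*x^2/2 + 3*x*y + y^3 + 3*y^2/2, x^2*y - x^2/2 + x*y^2 - x*y - y^2/2}; counting standard monomials gives mu = 8. Corank 2; j^3 = (x + y)^3 is a perfect cube, so E-series; the 5-jet and mu = 8 give E_8.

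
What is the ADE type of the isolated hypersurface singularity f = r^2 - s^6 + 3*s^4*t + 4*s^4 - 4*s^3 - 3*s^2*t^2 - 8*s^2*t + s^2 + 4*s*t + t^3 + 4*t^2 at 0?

The Hessian of f at 0 is [[2, 4, 0], [4, 8, 0], [0, 0, 2]] with rank 2, so corank 1. A Groebner basis of the Jacobian ideal J(f) in C{s,t,r} is {t^2, s + 2*t, r}; counting standard monomials gives mu = 2. Corank 1: A-series; mu = 2 gives A_2.

A_2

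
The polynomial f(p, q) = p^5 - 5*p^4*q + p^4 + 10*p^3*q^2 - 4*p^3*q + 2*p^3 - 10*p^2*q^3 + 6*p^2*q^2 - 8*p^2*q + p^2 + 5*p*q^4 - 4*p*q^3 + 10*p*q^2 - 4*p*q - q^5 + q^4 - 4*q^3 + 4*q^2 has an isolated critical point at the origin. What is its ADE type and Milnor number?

Type A4, Milnor number mu = 4.

The Hessian of f at 0 has rank 1. Corank 1: A-series; mu = 4 gives A_4.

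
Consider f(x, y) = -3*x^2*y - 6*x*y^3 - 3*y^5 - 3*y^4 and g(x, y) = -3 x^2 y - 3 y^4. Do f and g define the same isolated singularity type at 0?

Yes.

The Hessian of f at 0 is [[0, 0], [0, 0]] with rank 0, so corank 2. A Groebner basis of the Jacobian ideal J(f) in C{x,y} is {x*y^2, x*y + y^3, x^2 - 4*x*y}; counting standard monomials gives mu = 5. Corank 2; j^3 = -3*x^2*y has shape L^2 M (L != M), so D-series; mu = 5 gives D_5. The Hessian of g at 0 is [[0, 0], [0, 0]] with rank 0, so corank 2. A Groebner basis of the Jacobian ideal J(g) in C{x,y} is {x^3, x^2/4 + y^3, x*y}; counting standard monomials gives mu = 5. Corank 2; j^3 = -3*x^2*y has shape L^2 M (L != M), so D-series; mu = 5 gives D_5. Both have type D_5, hence right-equivalent.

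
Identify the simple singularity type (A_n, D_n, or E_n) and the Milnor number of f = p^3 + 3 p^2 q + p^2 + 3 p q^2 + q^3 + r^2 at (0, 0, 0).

Type A_2, Milnor number mu = 2.

The Hessian of f at 0 has rank 2. Corank 1: A-series; mu = 2 gives A_2.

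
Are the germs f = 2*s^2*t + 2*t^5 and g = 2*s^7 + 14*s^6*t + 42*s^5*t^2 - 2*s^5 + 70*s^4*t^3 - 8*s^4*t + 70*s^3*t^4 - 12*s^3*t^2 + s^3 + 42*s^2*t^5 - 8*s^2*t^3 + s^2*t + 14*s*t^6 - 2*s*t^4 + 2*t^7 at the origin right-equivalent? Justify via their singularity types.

No.

The Hessian of f at 0 has rank 0. Corank 2; j^3 = 2*s^2*t has shape L^2 M (L != M), so D-series; mu = 6 gives D_6. The Hessian of g at 0 has rank 0. Corank 2; j^3 = s^2*(s + t) has shape L^2 M (L != M), so D-series; mu = 8 gives D_8. f is D_6 but g is D_8, hence not right-equivalent.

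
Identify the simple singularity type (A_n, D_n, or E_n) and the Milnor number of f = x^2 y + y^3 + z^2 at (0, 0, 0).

The Hessian of f at 0 has rank 1. Corank 2; j^3 = y*(x^2 + y^2) splits into three distinct lines over C (the quadratic factor has nonzero discriminant), so D_4.

Type D4, Milnor number mu = 4.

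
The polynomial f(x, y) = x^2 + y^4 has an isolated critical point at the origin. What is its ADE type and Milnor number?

Type A_3, Milnor number mu = 3.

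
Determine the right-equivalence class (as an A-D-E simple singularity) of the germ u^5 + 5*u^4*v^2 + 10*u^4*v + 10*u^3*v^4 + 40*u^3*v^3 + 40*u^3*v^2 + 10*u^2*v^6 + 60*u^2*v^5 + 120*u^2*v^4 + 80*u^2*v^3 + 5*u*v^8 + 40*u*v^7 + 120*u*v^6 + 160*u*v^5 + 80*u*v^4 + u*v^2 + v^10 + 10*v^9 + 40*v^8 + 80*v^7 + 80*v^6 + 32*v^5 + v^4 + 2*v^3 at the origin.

D_6

The Hessian of f at 0 has rank 0. Corank 2; j^3 = v^2*(u + 2*v) has shape L^2 M (L != M), so D-series; mu = 6 gives D_6.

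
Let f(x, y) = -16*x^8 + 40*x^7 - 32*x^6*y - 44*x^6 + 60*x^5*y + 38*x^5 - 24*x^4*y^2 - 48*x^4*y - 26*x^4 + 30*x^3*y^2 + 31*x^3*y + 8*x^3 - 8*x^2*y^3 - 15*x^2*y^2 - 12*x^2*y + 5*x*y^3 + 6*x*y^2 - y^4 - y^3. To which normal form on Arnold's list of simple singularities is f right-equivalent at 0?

E7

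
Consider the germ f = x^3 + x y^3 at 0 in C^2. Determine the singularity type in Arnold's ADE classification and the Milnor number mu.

Type E_{7}, Milnor number mu = 7.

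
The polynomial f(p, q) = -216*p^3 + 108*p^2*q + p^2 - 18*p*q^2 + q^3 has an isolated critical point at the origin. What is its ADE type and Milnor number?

Type A_{2}, Milnor number mu = 2.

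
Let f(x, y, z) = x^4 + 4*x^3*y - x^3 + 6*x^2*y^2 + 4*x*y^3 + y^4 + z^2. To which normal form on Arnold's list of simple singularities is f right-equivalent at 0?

E_{6}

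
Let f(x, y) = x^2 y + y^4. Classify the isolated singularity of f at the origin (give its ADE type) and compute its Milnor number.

The Hessian of f at 0 has rank 0. Corank 2; j^3 = x^2*y has shape L^2 M (L != M), so D-series; mu = 5 gives D_5.

Type D_5, Milnor number mu = 5.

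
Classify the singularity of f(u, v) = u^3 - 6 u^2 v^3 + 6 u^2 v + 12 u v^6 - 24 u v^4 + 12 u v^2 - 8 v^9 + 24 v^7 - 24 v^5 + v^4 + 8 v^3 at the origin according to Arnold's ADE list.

The Hessian of f at 0 has rank 0. Corank 2; j^3 = (u + 2*v)^3 is a perfect cube, so E-series; the 4-jet and mu = 6 give E_6.

E_{6}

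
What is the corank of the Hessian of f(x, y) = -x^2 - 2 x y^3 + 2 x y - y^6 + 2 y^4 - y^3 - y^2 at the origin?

Hessian at 0 has rank 1.

1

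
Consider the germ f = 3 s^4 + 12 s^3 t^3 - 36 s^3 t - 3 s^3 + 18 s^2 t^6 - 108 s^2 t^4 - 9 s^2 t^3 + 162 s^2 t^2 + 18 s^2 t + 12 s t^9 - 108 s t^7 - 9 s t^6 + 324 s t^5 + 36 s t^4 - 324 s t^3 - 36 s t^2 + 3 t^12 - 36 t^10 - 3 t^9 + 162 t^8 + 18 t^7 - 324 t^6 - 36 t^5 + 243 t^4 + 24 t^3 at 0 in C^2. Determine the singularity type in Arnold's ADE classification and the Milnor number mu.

Type E_{6}, Milnor number mu = 6.

The Hessian of f at 0 is [[0, 0], [0, 0]] with rank 0, so corank 2. A Groebner basis of the Jacobian ideal J(f) in C{s,t} is {t^4, s*t^2 - 7*t^3/3, s^2 - 4*s*t + 4*t^2}; counting standard monomials gives mu = 6. Corank 2; j^3 = -3*(s - 2*t)^3 is a perfect cube, so E-series; the 4-jet and mu = 6 give E_6.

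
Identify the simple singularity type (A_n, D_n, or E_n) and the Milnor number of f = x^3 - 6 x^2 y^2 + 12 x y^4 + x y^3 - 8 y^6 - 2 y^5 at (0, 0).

The Hessian of f at 0 is [[0, 0], [0, 0]] with rank 0, so corank 2. A Groebner basis of the Jacobian ideal J(f) in C{x,y} is {-x^2/4 + y^4 - y^3/12, x^3, x^2*y + x^2/12 + y^3/36, -x^2/2 + x*y^2 - y^3/6}; counting standard monomials gives mu = 7. Corank 2; j^3 = x^3 is a perfect cube, so E-series; the 4-jet and mu = 7 give E_7.

Type E_{7}, Milnor number mu = 7.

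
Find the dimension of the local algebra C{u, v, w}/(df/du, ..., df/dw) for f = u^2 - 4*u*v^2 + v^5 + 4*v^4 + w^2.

The Hessian of f at 0 is [[2, 0, 0], [0, 0, 0], [0, 0, 2]] with rank 2, so corank 1. A Groebner basis of the Jacobian ideal J(f) in C{u,v,w} is {u^2, -u/2 + v^2, w}; counting standard monomials gives mu = 4. Corank 1: A-series; mu = 4 gives A_4.

4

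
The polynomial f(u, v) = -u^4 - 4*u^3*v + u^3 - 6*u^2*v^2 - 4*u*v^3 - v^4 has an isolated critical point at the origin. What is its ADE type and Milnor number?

Type E_{6}, Milnor number mu = 6.

The Hessian of f at 0 is [[0, 0], [0, 0]] with rank 0, so corank 2. A Groebner basis of the Jacobian ideal J(f) in C{u,v} is {v^4, u*v^2 + v^3/3, u^2}; counting standard monomials gives mu = 6. Corank 2; j^3 = u^3 is a perfect cube, so E-series; the 4-jet and mu = 6 give E_6.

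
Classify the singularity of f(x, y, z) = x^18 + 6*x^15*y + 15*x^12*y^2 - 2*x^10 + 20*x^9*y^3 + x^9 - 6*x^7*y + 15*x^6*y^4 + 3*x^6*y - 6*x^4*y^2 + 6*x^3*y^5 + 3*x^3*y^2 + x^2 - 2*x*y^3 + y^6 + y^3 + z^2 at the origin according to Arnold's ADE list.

A_{2}

The Hessian of f at 0 has rank 2. Corank 1: A-series; mu = 2 gives A_2.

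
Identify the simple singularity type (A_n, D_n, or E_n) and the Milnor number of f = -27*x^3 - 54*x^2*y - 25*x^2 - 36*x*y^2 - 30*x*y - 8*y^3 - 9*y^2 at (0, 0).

Type A_{2}, Milnor number mu = 2.

The Hessian of f at 0 has rank 1. Corank 1: A-series; mu = 2 gives A_2.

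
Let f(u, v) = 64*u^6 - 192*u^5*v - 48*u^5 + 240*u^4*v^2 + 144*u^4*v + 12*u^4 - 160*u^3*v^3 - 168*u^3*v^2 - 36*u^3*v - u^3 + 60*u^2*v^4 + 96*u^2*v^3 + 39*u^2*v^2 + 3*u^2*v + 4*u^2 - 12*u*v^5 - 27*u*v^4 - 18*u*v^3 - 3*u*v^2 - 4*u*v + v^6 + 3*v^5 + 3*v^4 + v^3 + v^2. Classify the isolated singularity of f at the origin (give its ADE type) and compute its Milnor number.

Type A_2, Milnor number mu = 2.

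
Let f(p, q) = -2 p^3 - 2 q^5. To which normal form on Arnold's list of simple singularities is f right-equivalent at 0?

The Hessian of f at 0 is [[0, 0], [0, 0]] with rank 0, so corank 2. A Groebner basis of the Jacobian ideal J(f) in C{p,q} is {q^4, p^2}; counting standard monomials gives mu = 8. Corank 2; j^3 = -2*p^3 is a perfect cube, so E-series; the 5-jet and mu = 8 give E_8.

E_8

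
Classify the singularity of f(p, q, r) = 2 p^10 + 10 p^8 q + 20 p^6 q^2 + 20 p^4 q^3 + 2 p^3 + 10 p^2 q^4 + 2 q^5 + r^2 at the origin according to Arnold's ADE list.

E8

The Hessian of f at 0 is [[0, 0, 0], [0, 0, 0], [0, 0, 2]] with rank 1, so corank 2. A Groebner basis of the Jacobian ideal J(f) in C{p,q,r} is {q^4, p^2, r}; counting standard monomials gives mu = 8. Corank 2; j^3 = 2*p^3 is a perfect cube, so E-series; the 5-jet and mu = 8 give E_8.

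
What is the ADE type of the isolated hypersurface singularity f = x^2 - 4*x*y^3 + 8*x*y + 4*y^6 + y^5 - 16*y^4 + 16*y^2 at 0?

A_{4}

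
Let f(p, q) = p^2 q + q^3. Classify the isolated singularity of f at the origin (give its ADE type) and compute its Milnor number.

The Hessian of f at 0 has rank 0. Corank 2; j^3 = q*(p^2 + q^2) splits into three distinct lines over C (the quadratic factor has nonzero discriminant), so D_4.

Type D_4, Milnor number mu = 4.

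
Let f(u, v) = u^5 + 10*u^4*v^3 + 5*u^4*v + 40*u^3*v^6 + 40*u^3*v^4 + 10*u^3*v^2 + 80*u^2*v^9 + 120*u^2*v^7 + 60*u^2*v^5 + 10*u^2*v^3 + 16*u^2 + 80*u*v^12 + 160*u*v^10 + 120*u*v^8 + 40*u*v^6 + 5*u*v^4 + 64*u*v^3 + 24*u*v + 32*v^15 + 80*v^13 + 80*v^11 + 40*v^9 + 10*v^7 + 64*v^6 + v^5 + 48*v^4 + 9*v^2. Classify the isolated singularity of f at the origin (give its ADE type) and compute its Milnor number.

Type A4, Milnor number mu = 4.

The Hessian of f at 0 is [[32, 24], [24, 18]] with rank 1, so corank 1. A Groebner basis of the Jacobian ideal J(f) in C{u,v} is {u/2 + v^3 + 3*v/8, u^2 - 9*v^2/16, u*v + 3*v^2/4}; counting standard monomials gives mu = 4. Corank 1: A-series; mu = 4 gives A_4.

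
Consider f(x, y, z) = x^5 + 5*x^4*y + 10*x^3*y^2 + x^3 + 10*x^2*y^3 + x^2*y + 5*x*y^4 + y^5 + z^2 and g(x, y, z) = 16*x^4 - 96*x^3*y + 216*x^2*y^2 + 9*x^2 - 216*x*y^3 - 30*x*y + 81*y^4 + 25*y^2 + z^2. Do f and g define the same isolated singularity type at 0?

No.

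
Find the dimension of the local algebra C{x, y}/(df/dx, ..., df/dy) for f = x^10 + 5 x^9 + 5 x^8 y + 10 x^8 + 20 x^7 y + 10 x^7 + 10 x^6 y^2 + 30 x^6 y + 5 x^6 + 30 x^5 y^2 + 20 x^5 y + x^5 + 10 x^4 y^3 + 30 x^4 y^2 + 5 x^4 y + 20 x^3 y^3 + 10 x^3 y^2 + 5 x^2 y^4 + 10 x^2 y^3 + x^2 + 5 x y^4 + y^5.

4

The Hessian of f at 0 has rank 1. Corank 1: A-series; mu = 4 gives A_4.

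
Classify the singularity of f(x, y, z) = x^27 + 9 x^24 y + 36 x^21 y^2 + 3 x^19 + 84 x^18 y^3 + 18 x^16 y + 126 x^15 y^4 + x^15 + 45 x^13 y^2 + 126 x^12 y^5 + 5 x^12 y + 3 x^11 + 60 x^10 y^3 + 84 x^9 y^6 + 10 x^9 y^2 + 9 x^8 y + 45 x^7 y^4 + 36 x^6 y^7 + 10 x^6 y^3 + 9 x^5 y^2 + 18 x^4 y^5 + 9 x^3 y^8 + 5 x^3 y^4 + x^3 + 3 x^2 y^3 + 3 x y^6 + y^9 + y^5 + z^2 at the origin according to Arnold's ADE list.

E_8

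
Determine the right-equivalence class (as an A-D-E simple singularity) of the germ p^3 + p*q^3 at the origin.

E7

The Hessian of f at 0 is [[0, 0], [0, 0]] with rank 0, so corank 2. A Groebner basis of the Jacobian ideal J(f) in C{p,q} is {p^3, p*q^2, 3*p^2 + q^3}; counting standard monomials gives mu = 7. Corank 2; j^3 = p^3 is a perfect cube, so E-series; the 4-jet and mu = 7 give E_7.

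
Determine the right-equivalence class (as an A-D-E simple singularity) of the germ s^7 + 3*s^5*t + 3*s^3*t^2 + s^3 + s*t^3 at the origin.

The Hessian of f at 0 has rank 0. Corank 2; j^3 = s^3 is a perfect cube, so E-series; the 4-jet and mu = 7 give E_7.

E7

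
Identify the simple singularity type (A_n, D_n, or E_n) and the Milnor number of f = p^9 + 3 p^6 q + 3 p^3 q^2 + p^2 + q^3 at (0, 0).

Type A2, Milnor number mu = 2.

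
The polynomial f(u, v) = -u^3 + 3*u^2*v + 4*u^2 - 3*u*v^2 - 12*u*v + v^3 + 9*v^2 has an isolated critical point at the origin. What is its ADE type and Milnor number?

The Hessian of f at 0 has rank 1. Corank 1: A-series; mu = 2 gives A_2.

Type A_{2}, Milnor number mu = 2.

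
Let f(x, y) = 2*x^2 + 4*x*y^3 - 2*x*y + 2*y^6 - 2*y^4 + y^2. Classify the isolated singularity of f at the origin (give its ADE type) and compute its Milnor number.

Type A_{1}, Milnor number mu = 1.

The Hessian of f at 0 has rank 2. Corank 0: nondegenerate Morse point, so A_1.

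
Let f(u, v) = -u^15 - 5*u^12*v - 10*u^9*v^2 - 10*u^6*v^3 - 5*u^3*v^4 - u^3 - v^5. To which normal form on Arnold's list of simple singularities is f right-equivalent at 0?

The Hessian of f at 0 has rank 0. Corank 2; j^3 = -u^3 is a perfect cube, so E-series; the 5-jet and mu = 8 give E_8.

E_{8}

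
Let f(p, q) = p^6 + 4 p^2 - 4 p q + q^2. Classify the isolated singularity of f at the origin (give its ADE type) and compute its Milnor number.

Type A_{5}, Milnor number mu = 5.

The Hessian of f at 0 is [[8, -4], [-4, 2]] with rank 1, so corank 1. A Groebner basis of the Jacobian ideal J(f) in C{p,q} is {q^5, p - q/2}; counting standard monomials gives mu = 5. Corank 1: A-series; mu = 5 gives A_5.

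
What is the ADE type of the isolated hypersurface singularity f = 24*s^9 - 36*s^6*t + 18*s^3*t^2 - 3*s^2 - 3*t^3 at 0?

The Hessian of f at 0 has rank 1. Corank 1: A-series; mu = 2 gives A_2.

A_2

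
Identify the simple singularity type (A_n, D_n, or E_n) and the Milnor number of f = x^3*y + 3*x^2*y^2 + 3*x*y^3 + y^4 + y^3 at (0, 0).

Type E_7, Milnor number mu = 7.

The Hessian of f at 0 has rank 0. Corank 2; j^3 = y^3 is a perfect cube, so E-series; the 4-jet and mu = 7 give E_7.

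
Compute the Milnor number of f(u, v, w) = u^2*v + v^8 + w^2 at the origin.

9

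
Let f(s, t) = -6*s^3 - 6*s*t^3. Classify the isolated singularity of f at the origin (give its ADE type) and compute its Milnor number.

The Hessian of f at 0 is [[0, 0], [0, 0]] with rank 0, so corank 2. A Groebner basis of the Jacobian ideal J(f) in C{s,t} is {s^3, s*t^2, 3*s^2 + t^3}; counting standard monomials gives mu = 7. Corank 2; j^3 = -6*s^3 is a perfect cube, so E-series; the 4-jet and mu = 7 give E_7.

Type E_7, Milnor number mu = 7.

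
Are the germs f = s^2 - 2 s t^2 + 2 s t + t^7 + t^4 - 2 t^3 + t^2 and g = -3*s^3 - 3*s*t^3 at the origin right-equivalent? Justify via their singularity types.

The Hessian of f at 0 has rank 1. Corank 1: A-series; mu = 6 gives A_6. The Hessian of g at 0 has rank 0. Corank 2; j^3 = -3*s^3 is a perfect cube, so E-series; the 4-jet and mu = 7 give E_7. f is A_6 but g is E_7, hence not right-equivalent.

No.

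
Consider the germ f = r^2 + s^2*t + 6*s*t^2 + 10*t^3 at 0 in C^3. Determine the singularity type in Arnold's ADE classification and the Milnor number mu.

Type D_4, Milnor number mu = 4.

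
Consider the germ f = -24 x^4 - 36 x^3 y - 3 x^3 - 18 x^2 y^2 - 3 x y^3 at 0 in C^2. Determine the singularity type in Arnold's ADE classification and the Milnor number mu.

The Hessian of f at 0 has rank 0. Corank 2; j^3 = -3*x^3 is a perfect cube, so E-series; the 4-jet and mu = 7 give E_7.

Type E7, Milnor number mu = 7.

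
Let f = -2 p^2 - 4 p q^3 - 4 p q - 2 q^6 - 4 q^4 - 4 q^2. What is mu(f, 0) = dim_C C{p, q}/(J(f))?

1

The Hessian of f at 0 has rank 2. Corank 0: nondegenerate Morse point, so A_1.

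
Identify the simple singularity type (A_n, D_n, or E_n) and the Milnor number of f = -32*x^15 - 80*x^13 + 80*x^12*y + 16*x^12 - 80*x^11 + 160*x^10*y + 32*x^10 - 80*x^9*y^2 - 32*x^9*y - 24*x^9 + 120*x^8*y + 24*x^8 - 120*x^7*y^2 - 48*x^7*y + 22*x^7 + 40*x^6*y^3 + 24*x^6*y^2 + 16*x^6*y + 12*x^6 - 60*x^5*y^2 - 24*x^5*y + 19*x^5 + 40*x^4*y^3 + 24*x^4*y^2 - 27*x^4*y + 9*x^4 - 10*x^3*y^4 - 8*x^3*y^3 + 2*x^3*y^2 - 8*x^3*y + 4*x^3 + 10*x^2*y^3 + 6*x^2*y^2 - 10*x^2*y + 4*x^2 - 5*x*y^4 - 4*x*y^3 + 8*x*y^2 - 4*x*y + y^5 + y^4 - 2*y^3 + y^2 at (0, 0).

Type A_{4}, Milnor number mu = 4.

The Hessian of f at 0 is [[8, -4], [-4, 2]] with rank 1, so corank 1. A Groebner basis of the Jacobian ideal J(f) in C{x,y} is {16*x/3 + y^3 + 2*y^2/3 - 8*y/3, x^2 - 2*x/3 - y^2/3 + y/3, x*y - 2*x/3 - 7*y^2/12 + y/3}; counting standard monomials gives mu = 4. Corank 1: A-series; mu = 4 gives A_4.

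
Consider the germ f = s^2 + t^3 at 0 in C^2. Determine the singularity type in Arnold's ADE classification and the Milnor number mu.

Type A_{2}, Milnor number mu = 2.

The Hessian of f at 0 has rank 1. Corank 1: A-series; mu = 2 gives A_2.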